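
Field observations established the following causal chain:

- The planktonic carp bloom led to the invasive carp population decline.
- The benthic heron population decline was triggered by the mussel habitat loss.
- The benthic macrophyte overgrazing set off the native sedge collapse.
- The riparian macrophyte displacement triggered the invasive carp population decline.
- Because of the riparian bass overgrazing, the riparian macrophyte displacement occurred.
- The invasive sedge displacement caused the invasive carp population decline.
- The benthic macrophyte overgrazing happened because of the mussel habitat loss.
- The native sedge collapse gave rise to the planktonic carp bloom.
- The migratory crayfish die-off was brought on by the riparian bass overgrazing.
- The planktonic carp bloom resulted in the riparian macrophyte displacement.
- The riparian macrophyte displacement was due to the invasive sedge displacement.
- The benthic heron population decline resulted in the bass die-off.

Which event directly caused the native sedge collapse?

the benthic macrophyte overgrazing

Upstream contributors include the mussel habitat loss, but only the benthic macrophyte overgrazing feeds directly into the native sedge collapse.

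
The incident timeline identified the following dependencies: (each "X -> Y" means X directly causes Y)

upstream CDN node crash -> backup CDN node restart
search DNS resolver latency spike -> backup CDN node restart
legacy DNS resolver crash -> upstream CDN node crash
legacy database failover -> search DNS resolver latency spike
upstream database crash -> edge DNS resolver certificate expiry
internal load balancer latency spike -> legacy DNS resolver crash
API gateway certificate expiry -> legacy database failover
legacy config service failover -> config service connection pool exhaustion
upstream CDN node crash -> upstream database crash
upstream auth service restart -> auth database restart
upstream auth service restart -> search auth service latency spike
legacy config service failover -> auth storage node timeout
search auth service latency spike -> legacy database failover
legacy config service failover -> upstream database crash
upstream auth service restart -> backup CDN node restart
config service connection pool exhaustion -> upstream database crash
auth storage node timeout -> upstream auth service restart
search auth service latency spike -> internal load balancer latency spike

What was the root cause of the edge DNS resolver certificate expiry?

the legacy config service failover

Tracing upstream from the edge DNS resolver certificate expiry: the edge DNS resolver certificate expiry ← the upstream database crash ← the legacy config service failover.
The legacy config service failover has no stated cause, so it is the root.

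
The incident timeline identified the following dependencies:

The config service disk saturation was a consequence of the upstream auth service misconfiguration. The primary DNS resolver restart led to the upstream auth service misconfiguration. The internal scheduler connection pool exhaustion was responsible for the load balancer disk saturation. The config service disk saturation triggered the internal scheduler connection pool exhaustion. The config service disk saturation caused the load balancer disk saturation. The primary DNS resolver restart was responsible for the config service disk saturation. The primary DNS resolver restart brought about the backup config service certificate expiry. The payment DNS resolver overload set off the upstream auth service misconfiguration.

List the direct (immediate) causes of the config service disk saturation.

the primary DNS resolver restart, the upstream auth service misconfiguration

Upstream contributors include the payment DNS resolver overload, but only the primary DNS resolver restart, the upstream auth service misconfiguration feed directly into the config service disk saturation.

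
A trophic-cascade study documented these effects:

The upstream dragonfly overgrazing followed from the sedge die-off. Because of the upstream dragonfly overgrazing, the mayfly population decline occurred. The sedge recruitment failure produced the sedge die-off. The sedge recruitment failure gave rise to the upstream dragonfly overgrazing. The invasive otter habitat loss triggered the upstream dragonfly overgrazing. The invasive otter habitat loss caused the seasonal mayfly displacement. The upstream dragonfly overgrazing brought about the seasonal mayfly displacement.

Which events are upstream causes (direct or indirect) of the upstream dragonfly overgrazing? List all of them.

the invasive otter habitat loss, the sedge die-off, the sedge recruitment failure

Immediate causes of the upstream dragonfly overgrazing: the sedge recruitment failure, the invasive otter habitat loss, the sedge die-off.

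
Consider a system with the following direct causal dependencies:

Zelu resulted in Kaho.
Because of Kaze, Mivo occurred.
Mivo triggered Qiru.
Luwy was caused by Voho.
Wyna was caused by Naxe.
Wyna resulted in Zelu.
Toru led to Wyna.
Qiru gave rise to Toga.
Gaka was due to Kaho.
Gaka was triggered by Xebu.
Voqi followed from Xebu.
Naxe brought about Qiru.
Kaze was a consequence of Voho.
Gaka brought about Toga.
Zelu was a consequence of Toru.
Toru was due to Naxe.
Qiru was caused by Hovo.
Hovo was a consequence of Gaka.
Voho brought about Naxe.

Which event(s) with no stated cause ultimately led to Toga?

Tracing upstream from Toga: Toga ← Qiru ← Naxe ← Voho.
A separate upstream branch: Toga ← Gaka ← Xebu.
Each of those chain origins has no stated cause.

Voho, Xebu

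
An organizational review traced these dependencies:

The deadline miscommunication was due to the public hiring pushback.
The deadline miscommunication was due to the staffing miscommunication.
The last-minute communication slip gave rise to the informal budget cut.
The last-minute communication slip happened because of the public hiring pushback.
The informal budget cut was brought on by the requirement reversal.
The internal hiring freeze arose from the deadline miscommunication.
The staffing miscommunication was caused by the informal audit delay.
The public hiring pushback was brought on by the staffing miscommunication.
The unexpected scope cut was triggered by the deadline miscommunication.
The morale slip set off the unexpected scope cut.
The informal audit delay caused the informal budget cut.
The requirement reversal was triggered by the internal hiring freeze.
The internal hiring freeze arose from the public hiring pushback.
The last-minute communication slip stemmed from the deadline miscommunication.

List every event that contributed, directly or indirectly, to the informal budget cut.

Immediate causes of the informal budget cut: the informal audit delay, the requirement reversal, the last-minute communication slip.
Further upstream: the staffing miscommunication, the public hiring pushback, the deadline miscommunication, the internal hiring freeze.

the deadline miscommunication, the informal audit delay, the internal hiring freeze, the last-minute communication slip, the public hiring pushback, the requirement reversal, the staffing miscommunication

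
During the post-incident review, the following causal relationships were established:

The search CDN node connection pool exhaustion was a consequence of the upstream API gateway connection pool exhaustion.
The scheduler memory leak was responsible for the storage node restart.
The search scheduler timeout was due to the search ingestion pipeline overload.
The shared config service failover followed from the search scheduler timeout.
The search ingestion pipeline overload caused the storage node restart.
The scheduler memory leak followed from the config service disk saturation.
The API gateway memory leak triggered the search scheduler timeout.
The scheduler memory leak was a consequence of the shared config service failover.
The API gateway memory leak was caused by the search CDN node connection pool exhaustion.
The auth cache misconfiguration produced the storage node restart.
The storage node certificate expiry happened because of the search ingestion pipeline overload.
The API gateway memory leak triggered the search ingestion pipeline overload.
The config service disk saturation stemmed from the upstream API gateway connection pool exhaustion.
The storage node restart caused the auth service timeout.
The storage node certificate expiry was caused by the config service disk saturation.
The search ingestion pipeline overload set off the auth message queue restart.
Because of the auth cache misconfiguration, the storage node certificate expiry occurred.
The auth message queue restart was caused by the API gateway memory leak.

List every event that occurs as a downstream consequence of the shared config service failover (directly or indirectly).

the auth service timeout, the scheduler memory leak, the storage node restart

Direct effects: the scheduler memory leak.
2 steps out: the storage node restart.
3 steps out: the auth service timeout.
Not reachable from it: the upstream API gateway connection pool exhaustion, the search CDN node connection pool exhaustion, the API gateway memory leak, the search ingestion pipeline overload, the search scheduler timeout, the config service disk saturation, the auth message queue restart, the auth cache misconfiguration, the storage node certificate expiry.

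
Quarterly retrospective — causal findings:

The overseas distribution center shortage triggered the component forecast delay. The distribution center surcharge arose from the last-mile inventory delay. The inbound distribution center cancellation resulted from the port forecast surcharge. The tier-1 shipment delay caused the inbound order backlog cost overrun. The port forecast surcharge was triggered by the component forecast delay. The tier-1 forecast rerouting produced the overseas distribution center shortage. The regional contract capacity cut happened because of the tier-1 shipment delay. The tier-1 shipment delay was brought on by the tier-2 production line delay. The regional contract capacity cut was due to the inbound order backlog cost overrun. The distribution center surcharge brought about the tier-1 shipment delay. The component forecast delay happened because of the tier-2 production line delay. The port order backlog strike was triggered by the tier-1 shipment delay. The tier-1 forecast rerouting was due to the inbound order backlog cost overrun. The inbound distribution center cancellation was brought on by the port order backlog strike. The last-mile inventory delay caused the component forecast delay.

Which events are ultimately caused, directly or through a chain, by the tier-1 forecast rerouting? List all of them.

the component forecast delay, the inbound distribution center cancellation, the overseas distribution center shortage, the port forecast surcharge

Direct effects: the overseas distribution center shortage.
2 steps out: the component forecast delay.
3 steps out: the port forecast surcharge.
4 steps out: the inbound distribution center cancellation.
Not reachable from it: the tier-2 production line delay, the last-mile inventory delay, the distribution center surcharge, the tier-1 shipment delay, the inbound order backlog cost overrun, the port order backlog strike, the regional contract capacity cut.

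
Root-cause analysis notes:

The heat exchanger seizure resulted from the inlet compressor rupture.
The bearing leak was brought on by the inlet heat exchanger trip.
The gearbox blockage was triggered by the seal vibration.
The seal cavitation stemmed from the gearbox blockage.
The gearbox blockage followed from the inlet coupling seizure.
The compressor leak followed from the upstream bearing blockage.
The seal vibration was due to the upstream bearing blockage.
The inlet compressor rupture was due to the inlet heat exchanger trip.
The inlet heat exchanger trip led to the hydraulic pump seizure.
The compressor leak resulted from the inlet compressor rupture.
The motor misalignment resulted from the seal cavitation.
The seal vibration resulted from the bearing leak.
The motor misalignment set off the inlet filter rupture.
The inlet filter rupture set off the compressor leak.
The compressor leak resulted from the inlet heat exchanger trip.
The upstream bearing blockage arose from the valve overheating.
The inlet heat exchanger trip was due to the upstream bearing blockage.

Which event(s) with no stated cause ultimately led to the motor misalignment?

Tracing upstream from the motor misalignment: the motor misalignment ← the seal cavitation ← the gearbox blockage ← the seal vibration ← the upstream bearing blockage ← the valve overheating.
A separate upstream branch: the motor misalignment ← the seal cavitation ← the gearbox blockage ← the inlet coupling seizure.
Each of those chain origins has no stated cause.

the inlet coupling seizure, the valve overheating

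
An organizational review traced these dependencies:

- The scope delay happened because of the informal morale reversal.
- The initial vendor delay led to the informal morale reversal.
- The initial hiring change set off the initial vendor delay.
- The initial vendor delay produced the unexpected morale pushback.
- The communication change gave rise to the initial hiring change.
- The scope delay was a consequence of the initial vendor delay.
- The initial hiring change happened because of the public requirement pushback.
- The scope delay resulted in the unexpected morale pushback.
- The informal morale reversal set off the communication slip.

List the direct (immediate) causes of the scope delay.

Upstream contributors include the public requirement pushback, the initial hiring change, the communication change, but only the informal morale reversal, the initial vendor delay feed directly into the scope delay.

the informal morale reversal, the initial vendor delay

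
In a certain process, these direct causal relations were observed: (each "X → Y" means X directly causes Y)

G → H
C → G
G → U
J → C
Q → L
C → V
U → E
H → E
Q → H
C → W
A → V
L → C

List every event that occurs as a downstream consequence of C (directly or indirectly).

E, G, H, U, V, W

Direct effects: G, W, V.
2 steps out: H, U.
3 steps out: E.
Not reachable from it: Q, J, L, A.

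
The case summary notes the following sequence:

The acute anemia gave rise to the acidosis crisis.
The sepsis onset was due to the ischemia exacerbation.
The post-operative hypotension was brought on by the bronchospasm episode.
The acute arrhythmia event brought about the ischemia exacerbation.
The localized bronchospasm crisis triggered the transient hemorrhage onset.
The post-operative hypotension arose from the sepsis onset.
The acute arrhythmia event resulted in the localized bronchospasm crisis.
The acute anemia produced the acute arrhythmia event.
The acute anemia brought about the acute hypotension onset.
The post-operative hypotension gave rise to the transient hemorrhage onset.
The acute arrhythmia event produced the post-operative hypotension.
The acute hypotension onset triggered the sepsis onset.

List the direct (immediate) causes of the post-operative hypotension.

the acute arrhythmia event, the bronchospasm episode, the sepsis onset

Upstream contributors include the acute anemia, the acute hypotension onset, the ischemia exacerbation, but only the acute arrhythmia event, the bronchospasm episode, the sepsis onset feed directly into the post-operative hypotension.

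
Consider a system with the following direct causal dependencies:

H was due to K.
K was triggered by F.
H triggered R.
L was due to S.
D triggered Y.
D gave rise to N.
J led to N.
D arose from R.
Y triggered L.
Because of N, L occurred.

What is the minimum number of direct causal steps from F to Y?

5

Shortest chain: F → K → H → R → D → Y.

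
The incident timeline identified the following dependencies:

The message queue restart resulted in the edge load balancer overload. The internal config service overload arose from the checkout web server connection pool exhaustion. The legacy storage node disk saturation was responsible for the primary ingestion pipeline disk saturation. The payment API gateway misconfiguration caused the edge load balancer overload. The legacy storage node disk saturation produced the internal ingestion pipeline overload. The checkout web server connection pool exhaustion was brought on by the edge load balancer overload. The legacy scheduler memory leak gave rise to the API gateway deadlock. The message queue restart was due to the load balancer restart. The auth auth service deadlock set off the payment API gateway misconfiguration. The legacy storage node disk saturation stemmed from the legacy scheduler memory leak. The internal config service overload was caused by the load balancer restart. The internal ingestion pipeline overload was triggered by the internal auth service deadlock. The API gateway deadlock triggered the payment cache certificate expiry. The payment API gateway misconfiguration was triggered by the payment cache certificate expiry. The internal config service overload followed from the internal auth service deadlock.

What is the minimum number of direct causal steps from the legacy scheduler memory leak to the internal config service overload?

Shortest chain: the legacy scheduler memory leak → the API gateway deadlock → the payment cache certificate expiry → the payment API gateway misconfiguration → the edge load balancer overload → the checkout web server connection pool exhaustion → the internal config service overload.

6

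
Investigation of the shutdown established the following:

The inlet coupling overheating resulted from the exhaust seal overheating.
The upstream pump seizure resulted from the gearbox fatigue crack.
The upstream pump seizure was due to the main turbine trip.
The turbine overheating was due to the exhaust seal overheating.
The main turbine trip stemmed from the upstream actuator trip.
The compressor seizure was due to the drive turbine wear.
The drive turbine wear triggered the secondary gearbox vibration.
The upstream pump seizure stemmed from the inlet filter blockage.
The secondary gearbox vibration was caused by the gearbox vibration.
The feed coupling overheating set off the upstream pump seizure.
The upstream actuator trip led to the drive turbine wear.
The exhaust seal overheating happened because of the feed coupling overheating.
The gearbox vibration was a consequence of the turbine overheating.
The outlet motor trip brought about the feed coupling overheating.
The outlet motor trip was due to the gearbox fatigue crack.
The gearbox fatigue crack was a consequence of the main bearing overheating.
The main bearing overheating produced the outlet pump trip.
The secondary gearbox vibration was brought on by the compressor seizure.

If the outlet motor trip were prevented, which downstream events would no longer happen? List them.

the exhaust seal overheating, the feed coupling overheating, the gearbox vibration, the inlet coupling overheating, the turbine overheating

Downstream of the outlet motor trip: the feed coupling overheating, the exhaust seal overheating, the turbine overheating, the inlet coupling overheating, the gearbox vibration, the secondary gearbox vibration, the upstream pump seizure.
Of those, still caused via another path: the secondary gearbox vibration, the upstream pump seizure.
The remainder have no surviving cause.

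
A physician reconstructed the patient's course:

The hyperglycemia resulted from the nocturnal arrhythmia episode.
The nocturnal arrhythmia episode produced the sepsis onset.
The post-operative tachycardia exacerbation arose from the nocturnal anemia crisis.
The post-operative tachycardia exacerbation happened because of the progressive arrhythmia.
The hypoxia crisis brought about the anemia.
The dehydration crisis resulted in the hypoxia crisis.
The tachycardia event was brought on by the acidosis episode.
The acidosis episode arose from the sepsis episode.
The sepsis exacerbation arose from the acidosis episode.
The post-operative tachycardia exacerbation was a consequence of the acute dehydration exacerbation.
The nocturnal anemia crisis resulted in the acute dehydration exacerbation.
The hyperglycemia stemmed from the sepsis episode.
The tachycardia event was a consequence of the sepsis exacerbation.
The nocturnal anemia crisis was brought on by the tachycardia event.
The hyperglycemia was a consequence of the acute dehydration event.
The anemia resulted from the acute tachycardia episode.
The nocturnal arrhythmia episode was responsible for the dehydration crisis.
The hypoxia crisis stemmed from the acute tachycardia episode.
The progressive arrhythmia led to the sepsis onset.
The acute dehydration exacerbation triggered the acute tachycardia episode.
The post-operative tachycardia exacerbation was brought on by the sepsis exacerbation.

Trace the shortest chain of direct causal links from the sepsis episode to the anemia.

the sepsis episode → the acidosis episode
the acidosis episode → the tachycardia event
the tachycardia event → the nocturnal anemia crisis
the nocturnal anemia crisis → the acute dehydration exacerbation
the acute dehydration exacerbation → the acute tachycardia episode
the acute tachycardia episode → the anemia
Length: 6 steps.

the sepsis episode → the acidosis episode → the tachycardia event → the nocturnal anemia crisis → the acute dehydration exacerbation → the acute tachycardia episode → the anemia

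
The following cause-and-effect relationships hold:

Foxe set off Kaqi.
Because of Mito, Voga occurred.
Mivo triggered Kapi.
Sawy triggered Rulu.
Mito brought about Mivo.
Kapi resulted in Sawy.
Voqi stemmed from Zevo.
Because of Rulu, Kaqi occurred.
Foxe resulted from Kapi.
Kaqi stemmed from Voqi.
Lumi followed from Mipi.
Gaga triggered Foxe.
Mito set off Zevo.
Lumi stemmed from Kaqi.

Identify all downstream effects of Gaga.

Direct effects: Foxe.
2 steps out: Kaqi.
3 steps out: Lumi.
Not reachable from it: Mito, Mivo, Zevo, Kapi, Voqi, Sawy, Rulu, Voga, Mipi.

Foxe, Kaqi, Lumi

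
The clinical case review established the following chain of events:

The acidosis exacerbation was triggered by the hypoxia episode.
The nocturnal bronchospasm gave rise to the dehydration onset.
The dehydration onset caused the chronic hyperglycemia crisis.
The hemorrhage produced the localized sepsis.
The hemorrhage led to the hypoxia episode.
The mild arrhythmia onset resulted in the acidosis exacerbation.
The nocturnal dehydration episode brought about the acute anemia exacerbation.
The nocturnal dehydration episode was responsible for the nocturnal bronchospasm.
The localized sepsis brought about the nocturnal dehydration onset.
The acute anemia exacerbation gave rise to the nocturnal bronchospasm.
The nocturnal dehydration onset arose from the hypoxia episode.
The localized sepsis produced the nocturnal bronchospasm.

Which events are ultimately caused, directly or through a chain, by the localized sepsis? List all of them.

Direct effects: the nocturnal bronchospasm, the nocturnal dehydration onset.
2 steps out: the dehydration onset.
3 steps out: the chronic hyperglycemia crisis.
Not reachable from it: the nocturnal dehydration episode, the acute anemia exacerbation, the hemorrhage, the hypoxia episode, the mild arrhythmia onset, the acidosis exacerbation.

the chronic hyperglycemia crisis, the dehydration onset, the nocturnal bronchospasm, the nocturnal dehydration onset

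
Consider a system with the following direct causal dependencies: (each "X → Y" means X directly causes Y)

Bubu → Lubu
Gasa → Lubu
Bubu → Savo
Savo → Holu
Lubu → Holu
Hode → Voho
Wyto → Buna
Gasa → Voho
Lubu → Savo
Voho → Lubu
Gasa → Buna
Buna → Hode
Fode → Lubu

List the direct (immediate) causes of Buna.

Gasa, Wyto → Buna with nothing further upstream stated.

Gasa, Wyto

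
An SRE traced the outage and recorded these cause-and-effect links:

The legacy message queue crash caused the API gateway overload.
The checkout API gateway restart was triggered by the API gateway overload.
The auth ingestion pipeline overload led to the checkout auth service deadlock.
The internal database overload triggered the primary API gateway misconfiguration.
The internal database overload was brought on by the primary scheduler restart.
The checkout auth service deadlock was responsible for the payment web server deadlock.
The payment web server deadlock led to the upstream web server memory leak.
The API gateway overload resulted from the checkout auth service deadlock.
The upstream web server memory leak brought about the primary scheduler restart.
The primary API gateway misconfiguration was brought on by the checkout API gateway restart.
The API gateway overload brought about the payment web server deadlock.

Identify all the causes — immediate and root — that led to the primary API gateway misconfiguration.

Immediate causes of the primary API gateway misconfiguration: the checkout API gateway restart, the internal database overload.
Further upstream: the auth ingestion pipeline overload, the checkout auth service deadlock, the API gateway overload, the payment web server deadlock, the upstream web server memory leak, the primary scheduler restart, the legacy message queue crash.

the API gateway overload, the auth ingestion pipeline overload, the checkout API gateway restart, the checkout auth service deadlock, the internal database overload, the legacy message queue crash, the payment web server deadlock, the primary scheduler restart, the upstream web server memory leak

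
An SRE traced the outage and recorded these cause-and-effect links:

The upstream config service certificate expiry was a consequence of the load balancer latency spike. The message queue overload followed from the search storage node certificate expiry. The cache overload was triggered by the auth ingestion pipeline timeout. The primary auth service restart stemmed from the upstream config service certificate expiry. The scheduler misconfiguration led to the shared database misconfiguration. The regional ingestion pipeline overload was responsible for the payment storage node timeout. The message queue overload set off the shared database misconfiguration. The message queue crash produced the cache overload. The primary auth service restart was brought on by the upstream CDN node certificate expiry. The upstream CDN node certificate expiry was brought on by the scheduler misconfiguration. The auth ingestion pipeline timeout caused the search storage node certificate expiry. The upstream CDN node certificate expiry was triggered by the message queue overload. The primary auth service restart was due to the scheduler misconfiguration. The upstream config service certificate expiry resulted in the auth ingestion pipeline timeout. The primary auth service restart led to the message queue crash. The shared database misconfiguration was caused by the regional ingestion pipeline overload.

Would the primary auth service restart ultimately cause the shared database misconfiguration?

No

The primary auth service restart leads to the message queue crash, the cache overload; the shared database misconfiguration is not among them.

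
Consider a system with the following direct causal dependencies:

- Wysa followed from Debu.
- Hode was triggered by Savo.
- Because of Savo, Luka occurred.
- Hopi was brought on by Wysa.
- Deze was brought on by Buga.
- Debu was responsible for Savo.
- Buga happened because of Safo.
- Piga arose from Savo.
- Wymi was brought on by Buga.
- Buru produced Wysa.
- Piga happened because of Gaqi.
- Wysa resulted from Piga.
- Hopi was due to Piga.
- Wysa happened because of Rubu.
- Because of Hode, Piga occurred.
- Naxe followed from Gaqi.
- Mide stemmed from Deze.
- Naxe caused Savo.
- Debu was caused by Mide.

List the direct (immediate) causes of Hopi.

Piga, Wysa

Upstream contributors include Safo, Buga, Rubu, Deze, Buru, Mide, Gaqi, Naxe, Debu, Savo, Hode, but only Piga, Wysa feed directly into Hopi.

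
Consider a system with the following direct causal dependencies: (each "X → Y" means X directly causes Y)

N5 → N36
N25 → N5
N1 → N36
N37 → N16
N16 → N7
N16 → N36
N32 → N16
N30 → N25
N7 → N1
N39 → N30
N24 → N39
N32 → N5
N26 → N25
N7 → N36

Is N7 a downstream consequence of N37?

Yes

There is a causal chain: N37 → N16 → N7.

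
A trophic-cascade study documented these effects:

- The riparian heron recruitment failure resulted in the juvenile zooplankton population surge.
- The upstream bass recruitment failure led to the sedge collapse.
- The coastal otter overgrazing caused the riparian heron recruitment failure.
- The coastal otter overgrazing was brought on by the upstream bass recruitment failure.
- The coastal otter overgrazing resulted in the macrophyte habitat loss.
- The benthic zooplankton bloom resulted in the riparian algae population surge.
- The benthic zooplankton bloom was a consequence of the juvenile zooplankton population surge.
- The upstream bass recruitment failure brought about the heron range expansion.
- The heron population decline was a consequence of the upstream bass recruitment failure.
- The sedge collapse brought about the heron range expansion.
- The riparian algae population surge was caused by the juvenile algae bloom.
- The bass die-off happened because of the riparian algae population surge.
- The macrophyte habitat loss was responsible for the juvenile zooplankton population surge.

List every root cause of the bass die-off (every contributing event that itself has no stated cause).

Tracing upstream from the bass die-off: the bass die-off ← the riparian algae population surge ← the benthic zooplankton bloom ← the juvenile zooplankton population surge ← the riparian heron recruitment failure ← the coastal otter overgrazing ← the upstream bass recruitment failure.
A separate upstream branch: the bass die-off ← the riparian algae population surge ← the juvenile algae bloom.
Each of those chain origins has no stated cause.

the juvenile algae bloom, the upstream bass recruitment failure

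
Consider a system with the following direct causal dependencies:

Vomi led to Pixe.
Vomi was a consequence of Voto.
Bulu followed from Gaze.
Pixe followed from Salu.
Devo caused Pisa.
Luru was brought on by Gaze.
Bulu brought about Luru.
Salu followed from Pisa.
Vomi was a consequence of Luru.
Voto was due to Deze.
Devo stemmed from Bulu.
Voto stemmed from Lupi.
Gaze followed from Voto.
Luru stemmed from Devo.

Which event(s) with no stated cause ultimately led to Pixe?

Tracing upstream from Pixe: Pixe ← Vomi ← Voto ← Deze.
A separate upstream branch: Pixe ← Vomi ← Voto ← Lupi.
Each of those chain origins has no stated cause.

Deze, Lupi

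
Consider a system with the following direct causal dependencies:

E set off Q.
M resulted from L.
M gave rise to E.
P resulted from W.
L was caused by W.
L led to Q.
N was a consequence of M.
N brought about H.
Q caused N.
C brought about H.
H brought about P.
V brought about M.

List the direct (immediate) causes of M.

L, V

Upstream contributors include W, but only L, V feed directly into M.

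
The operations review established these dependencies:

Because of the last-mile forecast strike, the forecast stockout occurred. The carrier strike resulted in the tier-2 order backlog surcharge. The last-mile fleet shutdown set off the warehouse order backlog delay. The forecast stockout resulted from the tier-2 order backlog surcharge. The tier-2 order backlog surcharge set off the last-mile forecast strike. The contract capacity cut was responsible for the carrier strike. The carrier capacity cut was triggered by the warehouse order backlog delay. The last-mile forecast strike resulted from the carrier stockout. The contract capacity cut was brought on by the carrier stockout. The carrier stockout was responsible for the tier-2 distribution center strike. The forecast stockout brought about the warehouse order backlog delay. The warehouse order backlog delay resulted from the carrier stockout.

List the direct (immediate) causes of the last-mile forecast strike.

the carrier stockout, the tier-2 order backlog surcharge

Upstream contributors include the contract capacity cut, the carrier strike, but only the carrier stockout, the tier-2 order backlog surcharge feed directly into the last-mile forecast strike.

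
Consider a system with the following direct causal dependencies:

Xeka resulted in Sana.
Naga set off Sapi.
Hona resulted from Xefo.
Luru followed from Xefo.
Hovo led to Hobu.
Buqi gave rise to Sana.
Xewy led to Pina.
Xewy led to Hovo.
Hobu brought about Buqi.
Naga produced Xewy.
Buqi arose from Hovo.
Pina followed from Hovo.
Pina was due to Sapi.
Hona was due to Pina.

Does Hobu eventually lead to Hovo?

Hobu leads to Buqi, Sana; Hovo is not among them.

No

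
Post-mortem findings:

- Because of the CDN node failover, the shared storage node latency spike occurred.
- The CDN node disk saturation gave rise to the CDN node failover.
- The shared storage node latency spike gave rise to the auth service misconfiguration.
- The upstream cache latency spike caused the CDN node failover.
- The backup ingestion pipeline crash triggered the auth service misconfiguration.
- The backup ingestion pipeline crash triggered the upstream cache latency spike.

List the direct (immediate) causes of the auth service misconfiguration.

the backup ingestion pipeline crash, the shared storage node latency spike

Upstream contributors include the upstream cache latency spike, the CDN node failover, the CDN node disk saturation, but only the backup ingestion pipeline crash, the shared storage node latency spike feed directly into the auth service misconfiguration.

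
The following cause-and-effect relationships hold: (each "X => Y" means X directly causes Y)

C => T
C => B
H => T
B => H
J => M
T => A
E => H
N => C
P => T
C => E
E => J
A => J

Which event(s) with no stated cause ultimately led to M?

Tracing upstream from M: M ← J ← A ← T ← P.
A separate upstream branch: M ← J ← E ← C ← N.
Each of those chain origins has no stated cause.

N, P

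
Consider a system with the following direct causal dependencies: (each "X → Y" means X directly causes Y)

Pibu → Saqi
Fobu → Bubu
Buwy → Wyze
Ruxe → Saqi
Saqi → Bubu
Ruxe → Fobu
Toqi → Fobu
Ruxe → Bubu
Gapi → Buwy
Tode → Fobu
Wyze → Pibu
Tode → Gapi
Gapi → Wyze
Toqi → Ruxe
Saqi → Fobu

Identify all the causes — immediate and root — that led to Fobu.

Immediate causes of Fobu: Tode, Toqi, Ruxe, Saqi.
Further upstream: Gapi, Buwy, Wyze, Pibu.

Buwy, Gapi, Pibu, Ruxe, Saqi, Tode, Toqi, Wyze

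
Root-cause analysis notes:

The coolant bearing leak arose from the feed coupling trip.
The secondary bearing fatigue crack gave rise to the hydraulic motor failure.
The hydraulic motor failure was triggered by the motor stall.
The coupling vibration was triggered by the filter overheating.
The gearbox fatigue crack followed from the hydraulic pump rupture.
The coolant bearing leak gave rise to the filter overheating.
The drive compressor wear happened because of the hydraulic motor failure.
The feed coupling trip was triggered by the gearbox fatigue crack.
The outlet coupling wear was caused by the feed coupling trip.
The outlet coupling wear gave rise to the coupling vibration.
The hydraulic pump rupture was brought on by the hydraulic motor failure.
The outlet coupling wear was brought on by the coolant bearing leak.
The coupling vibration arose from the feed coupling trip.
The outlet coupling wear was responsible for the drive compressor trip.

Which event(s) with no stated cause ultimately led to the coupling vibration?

Tracing upstream from the coupling vibration: the coupling vibration ← the feed coupling trip ← the gearbox fatigue crack ← the hydraulic pump rupture ← the hydraulic motor failure ← the motor stall.
A separate upstream branch: the coupling vibration ← the feed coupling trip ← the gearbox fatigue crack ← the hydraulic pump rupture ← the hydraulic motor failure ← the secondary bearing fatigue crack.
Each of those chain origins has no stated cause.

the motor stall, the secondary bearing fatigue crack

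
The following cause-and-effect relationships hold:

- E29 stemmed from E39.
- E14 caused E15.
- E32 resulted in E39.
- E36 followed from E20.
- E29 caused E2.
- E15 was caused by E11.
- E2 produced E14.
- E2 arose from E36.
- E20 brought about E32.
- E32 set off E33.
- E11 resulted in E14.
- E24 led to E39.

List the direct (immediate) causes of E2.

Upstream contributors include E20, E32, E24, E39, but only E29, E36 feed directly into E2.

E29, E36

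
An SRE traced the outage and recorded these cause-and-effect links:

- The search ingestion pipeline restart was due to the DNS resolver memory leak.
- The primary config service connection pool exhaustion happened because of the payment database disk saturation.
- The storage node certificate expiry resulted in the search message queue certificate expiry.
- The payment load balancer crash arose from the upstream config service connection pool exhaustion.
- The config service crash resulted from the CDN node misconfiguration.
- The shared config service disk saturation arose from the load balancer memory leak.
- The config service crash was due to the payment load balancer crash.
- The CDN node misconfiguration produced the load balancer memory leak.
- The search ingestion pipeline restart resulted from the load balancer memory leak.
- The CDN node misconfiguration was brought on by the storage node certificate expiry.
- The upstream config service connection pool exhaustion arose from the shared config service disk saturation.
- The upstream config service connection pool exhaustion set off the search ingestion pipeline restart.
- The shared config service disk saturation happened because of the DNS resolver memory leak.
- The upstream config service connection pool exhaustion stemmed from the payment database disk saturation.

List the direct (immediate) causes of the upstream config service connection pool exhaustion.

the payment database disk saturation, the shared config service disk saturation

Upstream contributors include the DNS resolver memory leak, the storage node certificate expiry, the CDN node misconfiguration, the load balancer memory leak, but only the payment database disk saturation, the shared config service disk saturation feed directly into the upstream config service connection pool exhaustion.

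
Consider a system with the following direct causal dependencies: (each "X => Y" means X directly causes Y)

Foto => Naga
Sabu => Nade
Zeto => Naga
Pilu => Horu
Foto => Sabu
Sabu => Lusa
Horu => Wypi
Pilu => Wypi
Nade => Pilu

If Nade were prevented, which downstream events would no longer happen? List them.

Horu, Pilu, Wypi

Downstream of Nade: Pilu, Horu, Wypi.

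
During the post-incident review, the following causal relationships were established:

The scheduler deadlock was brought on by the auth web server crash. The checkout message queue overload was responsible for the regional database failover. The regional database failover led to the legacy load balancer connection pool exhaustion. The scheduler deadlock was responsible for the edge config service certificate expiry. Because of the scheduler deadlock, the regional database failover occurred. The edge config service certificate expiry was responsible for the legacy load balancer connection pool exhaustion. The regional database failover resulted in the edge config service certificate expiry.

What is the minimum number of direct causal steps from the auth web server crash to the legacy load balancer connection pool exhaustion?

3

Shortest chain: the auth web server crash → the scheduler deadlock → the regional database failover → the legacy load balancer connection pool exhaustion.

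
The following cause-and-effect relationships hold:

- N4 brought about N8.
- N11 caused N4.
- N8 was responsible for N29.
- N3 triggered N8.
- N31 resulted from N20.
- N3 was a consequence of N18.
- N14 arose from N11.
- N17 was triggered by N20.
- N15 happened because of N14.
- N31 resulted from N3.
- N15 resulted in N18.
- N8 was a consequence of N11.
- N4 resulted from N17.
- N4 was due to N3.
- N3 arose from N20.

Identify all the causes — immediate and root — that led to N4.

N11, N14, N15, N17, N18, N20, N3

Immediate causes of N4: N11, N17, N3.
Further upstream: N20, N14, N15, N18.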